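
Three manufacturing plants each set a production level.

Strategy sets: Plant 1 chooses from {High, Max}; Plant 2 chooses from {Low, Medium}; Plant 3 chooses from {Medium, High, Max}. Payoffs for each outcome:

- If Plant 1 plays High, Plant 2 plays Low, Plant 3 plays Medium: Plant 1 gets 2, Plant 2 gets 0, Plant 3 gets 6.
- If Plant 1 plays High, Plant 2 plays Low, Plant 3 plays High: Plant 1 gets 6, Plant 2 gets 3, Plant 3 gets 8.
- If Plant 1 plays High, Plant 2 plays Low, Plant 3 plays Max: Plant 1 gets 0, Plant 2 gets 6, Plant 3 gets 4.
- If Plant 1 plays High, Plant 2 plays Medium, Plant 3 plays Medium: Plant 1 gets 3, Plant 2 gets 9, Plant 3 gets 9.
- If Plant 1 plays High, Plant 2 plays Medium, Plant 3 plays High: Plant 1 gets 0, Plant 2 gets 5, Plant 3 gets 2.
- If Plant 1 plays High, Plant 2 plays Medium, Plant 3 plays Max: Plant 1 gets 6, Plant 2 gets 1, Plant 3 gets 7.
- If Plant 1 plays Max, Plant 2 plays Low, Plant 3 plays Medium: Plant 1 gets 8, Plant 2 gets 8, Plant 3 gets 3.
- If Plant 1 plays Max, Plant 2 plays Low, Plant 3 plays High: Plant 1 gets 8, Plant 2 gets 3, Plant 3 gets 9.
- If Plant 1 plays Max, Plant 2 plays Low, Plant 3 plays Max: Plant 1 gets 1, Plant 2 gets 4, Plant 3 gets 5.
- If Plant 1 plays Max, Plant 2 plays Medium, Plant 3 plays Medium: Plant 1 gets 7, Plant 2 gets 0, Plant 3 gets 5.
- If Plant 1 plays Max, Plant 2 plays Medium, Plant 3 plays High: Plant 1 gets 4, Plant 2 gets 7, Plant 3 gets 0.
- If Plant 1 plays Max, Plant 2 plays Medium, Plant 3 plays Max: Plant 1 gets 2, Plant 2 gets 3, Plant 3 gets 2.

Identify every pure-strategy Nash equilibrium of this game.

none

Plant 1 against (Low, Medium): payoffs 2, 8 → best response Max.
Plant 1 against (Low, High): payoffs 6, 8 → best response Max.
Plant 1 against (Low, Max): payoffs 0, 1 → best response Max.
Plant 1 against (Medium, Medium): payoffs 3, 7 → best response Max.
Plant 1 against (Medium, High): payoffs 0, 4 → best response Max.
Plant 1 against (Medium, Max): payoffs 6, 2 → best response High.
Plant 2 against (High, Medium): payoffs 0, 9 → best response Medium.
Plant 2 against (High, High): payoffs 3, 5 → best response Medium.
Plant 2 against (High, Max): payoffs 6, 1 → best response Low.
Plant 2 against (Max, Medium): payoffs 8, 0 → best response Low.
Plant 2 against (Max, High): payoffs 3, 7 → best response Medium.
Plant 2 against (Max, Max): payoffs 4, 3 → best response Low.
Plant 3 against (High, Low): payoffs 6, 8, 4 → best response High.
Plant 3 against (High, Medium): payoffs 9, 2, 7 → best response Medium.
Plant 3 against (Max, Low): payoffs 3, 9, 5 → best response High.
Plant 3 against (Max, Medium): payoffs 5, 0, 2 → best response Medium.
No profile is a mutual best response for all players.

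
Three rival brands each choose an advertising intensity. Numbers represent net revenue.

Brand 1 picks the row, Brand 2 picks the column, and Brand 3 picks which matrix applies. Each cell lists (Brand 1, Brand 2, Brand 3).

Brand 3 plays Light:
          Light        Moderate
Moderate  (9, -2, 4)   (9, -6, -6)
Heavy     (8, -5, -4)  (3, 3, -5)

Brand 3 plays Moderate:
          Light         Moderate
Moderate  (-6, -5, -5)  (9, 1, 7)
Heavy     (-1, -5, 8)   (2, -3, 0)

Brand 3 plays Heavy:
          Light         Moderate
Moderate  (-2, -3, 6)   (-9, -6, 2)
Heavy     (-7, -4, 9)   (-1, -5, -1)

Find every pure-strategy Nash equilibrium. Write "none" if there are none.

(Moderate, Light, Heavy), (Moderate, Moderate, Moderate)

Brand 1 against (Light, Light): payoffs 9, 8 → best response Moderate.
Brand 1 against (Light, Moderate): payoffs -6, -1 → best response Heavy.
Brand 1 against (Light, Heavy): payoffs -2, -7 → best response Moderate.
Brand 1 against (Moderate, Light): payoffs 9, 3 → best response Moderate.
Brand 1 against (Moderate, Moderate): payoffs 9, 2 → best response Moderate.
Brand 1 against (Moderate, Heavy): payoffs -9, -1 → best response Heavy.
Brand 2 against (Moderate, Light): payoffs -2, -6 → best response Light.
Brand 2 against (Moderate, Moderate): payoffs -5, 1 → best response Moderate.
Brand 2 against (Moderate, Heavy): payoffs -3, -6 → best response Light.
Brand 2 against (Heavy, Light): payoffs -5, 3 → best response Moderate.
Brand 2 against (Heavy, Moderate): payoffs -5, -3 → best response Moderate.
Brand 2 against (Heavy, Heavy): payoffs -4, -5 → best response Light.
Brand 3 against (Moderate, Light): payoffs 4, -5, 6 → best response Heavy.
Brand 3 against (Moderate, Moderate): payoffs -6, 7, 2 → best response Moderate.
Brand 3 against (Heavy, Light): payoffs -4, 8, 9 → best response Heavy.
Brand 3 against (Heavy, Moderate): payoffs -5, 0, -1 → best response Moderate.
Mutual best responses: (Moderate, Light, Heavy); (Moderate, Moderate, Moderate).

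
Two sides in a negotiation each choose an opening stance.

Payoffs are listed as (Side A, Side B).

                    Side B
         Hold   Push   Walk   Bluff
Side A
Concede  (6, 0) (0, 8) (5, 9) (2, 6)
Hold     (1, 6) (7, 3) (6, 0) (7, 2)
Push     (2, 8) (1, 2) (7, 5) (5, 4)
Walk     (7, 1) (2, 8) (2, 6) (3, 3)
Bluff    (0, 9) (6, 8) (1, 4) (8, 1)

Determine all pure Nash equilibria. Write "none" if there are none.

Side A against Hold: payoffs 6, 1, 2, 7, 0 → best response Walk.
Side A against Push: payoffs 0, 7, 1, 2, 6 → best response Hold.
Side A against Walk: payoffs 5, 6, 7, 2, 1 → best response Push.
Side A against Bluff: payoffs 2, 7, 5, 3, 8 → best response Bluff.
Side B against Concede: payoffs 0, 8, 9, 6 → best response Walk.
Side B against Hold: payoffs 6, 3, 0, 2 → best response Hold.
Side B against Push: payoffs 8, 2, 5, 4 → best response Hold.
Side B against Walk: payoffs 1, 8, 6, 3 → best response Push.
Side B against Bluff: payoffs 9, 8, 4, 1 → best response Hold.
No profile is a mutual best response for all players.

none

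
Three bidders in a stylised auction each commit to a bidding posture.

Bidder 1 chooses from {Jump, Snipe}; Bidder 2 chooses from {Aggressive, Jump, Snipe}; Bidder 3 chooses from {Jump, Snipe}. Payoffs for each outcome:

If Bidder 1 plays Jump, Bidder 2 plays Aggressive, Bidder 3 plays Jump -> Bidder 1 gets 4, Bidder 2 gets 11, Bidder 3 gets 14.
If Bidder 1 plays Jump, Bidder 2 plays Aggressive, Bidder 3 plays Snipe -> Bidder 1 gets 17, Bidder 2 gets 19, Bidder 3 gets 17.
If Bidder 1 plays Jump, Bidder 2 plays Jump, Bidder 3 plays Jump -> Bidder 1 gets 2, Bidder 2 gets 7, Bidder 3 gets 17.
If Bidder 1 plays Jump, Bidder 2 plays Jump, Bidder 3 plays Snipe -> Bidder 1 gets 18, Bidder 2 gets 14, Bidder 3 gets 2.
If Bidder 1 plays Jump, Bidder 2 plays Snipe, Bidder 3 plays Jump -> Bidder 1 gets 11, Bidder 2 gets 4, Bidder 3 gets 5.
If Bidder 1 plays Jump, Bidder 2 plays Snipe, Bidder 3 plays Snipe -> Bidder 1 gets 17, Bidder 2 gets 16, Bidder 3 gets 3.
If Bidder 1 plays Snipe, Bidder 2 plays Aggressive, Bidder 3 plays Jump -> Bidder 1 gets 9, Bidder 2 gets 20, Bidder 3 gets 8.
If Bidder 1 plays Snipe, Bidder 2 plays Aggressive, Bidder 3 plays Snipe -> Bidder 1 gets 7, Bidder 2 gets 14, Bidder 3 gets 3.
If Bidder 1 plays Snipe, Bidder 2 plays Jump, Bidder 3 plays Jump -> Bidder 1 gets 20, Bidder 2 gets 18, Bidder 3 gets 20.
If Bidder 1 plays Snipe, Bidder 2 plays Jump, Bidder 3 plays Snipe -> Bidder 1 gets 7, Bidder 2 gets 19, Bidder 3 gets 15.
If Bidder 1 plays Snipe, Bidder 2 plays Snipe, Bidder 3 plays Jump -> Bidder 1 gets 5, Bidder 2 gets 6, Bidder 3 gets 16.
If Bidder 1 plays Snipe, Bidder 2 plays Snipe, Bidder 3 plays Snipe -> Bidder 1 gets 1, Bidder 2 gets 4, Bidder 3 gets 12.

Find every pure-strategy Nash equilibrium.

(Jump, Aggressive, Jump): Bidder 1 can switch to Snipe (4 → 9). Not NE.
(Jump, Aggressive, Snipe): Bidder 1 gets 17, best alternative 7; Bidder 2 gets 19, best alternative 16; Bidder 3 gets 17, best alternative 14. No profitable deviation — NE.
(Jump, Jump, Jump): Bidder 1 can switch to Snipe (2 → 20). Not NE.
(Jump, Jump, Snipe): Bidder 2 can switch to Aggressive (14 → 19). Not NE.
(Jump, Snipe, Jump): Bidder 2 can switch to Aggressive (4 → 11). Not NE.
(Jump, Snipe, Snipe): Bidder 2 can switch to Aggressive (16 → 19). Not NE.
(Snipe, Aggressive, Jump): Bidder 1 gets 9, best alternative 4; Bidder 2 gets 20, best alternative 18; Bidder 3 gets 8, best alternative 3. No profitable deviation — NE.
(Snipe, Aggressive, Snipe): Bidder 1 can switch to Jump (7 → 17). Not NE.
(The remaining 4 profiles each have a profitable deviation by the same check.)

(Jump, Aggressive, Snipe); (Snipe, Aggressive, Jump)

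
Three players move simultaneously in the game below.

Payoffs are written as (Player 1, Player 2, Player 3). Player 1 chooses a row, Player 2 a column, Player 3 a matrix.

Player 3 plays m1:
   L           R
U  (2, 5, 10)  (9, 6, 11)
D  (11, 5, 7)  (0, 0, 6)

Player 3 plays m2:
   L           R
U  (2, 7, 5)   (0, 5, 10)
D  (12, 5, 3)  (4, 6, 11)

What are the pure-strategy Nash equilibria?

(U, R, m1); (D, L, m1); (D, R, m2)

(U, L, m1): Player 1 can switch to D (2 → 11). Not NE.
(U, L, m2): Player 1 can switch to D (2 → 12). Not NE.
(U, R, m1): Player 1 gets 9, best alternative 0; Player 2 gets 6, best alternative 5; Player 3 gets 11, best alternative 10. No profitable deviation — NE.
(U, R, m2): Player 1 can switch to D (0 → 4). Not NE.
(D, L, m1): Player 1 gets 11, best alternative 2; Player 2 gets 5, best alternative 0; Player 3 gets 7, best alternative 3. No profitable deviation — NE.
(D, L, m2): Player 2 can switch to R (5 → 6). Not NE.
(D, R, m1): Player 1 can switch to U (0 → 9). Not NE.
(D, R, m2): Player 1 gets 4, best alternative 0; Player 2 gets 6, best alternative 5; Player 3 gets 11, best alternative 6. No profitable deviation — NE.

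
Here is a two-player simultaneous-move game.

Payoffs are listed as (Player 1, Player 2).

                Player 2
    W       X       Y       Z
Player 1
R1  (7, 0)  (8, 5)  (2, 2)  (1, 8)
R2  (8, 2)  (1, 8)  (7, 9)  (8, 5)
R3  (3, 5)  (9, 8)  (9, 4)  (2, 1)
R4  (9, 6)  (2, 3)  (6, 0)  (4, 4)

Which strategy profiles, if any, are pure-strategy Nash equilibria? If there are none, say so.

Player 1 against W: payoffs 7, 8, 3, 9 → best response R4.
Player 1 against X: payoffs 8, 1, 9, 2 → best response R3.
Player 1 against Y: payoffs 2, 7, 9, 6 → best response R3.
Player 1 against Z: payoffs 1, 8, 2, 4 → best response R2.
Player 2 against R1: payoffs 0, 5, 2, 8 → best response Z.
Player 2 against R2: payoffs 2, 8, 9, 5 → best response Y.
Player 2 against R3: payoffs 5, 8, 4, 1 → best response X.
Player 2 against R4: payoffs 6, 3, 0, 4 → best response W.
Mutual best responses: (R3, X); (R4, W).

Pure-strategy Nash equilibria: (R3, X), (R4, W)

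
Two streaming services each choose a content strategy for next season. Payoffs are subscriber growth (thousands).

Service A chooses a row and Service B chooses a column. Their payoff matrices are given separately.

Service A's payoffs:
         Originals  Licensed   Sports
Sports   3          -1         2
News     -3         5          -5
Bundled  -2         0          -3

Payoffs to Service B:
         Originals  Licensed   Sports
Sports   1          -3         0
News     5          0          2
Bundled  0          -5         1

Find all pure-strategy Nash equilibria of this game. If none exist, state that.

Pure NE: (Sports, Originals)

(Sports, Originals): Service A gets 3, best alternative -2; Service B gets 1, best alternative 0. No profitable deviation — NE.
(Sports, Licensed): Service A can switch to News (-1 → 5). Not NE.
(Sports, Sports): Service B can switch to Originals (0 → 1). Not NE.
(News, Originals): Service A can switch to Sports (-3 → 3). Not NE.
(News, Licensed): Service B can switch to Originals (0 → 5). Not NE.
(News, Sports): Service A can switch to Sports (-5 → 2). Not NE.
(Bundled, Originals): Service A can switch to Sports (-2 → 3). Not NE.
(Bundled, Licensed): Service A can switch to News (0 → 5). Not NE.
(Bundled, Sports): Service A can switch to Sports (-3 → 2). Not NE.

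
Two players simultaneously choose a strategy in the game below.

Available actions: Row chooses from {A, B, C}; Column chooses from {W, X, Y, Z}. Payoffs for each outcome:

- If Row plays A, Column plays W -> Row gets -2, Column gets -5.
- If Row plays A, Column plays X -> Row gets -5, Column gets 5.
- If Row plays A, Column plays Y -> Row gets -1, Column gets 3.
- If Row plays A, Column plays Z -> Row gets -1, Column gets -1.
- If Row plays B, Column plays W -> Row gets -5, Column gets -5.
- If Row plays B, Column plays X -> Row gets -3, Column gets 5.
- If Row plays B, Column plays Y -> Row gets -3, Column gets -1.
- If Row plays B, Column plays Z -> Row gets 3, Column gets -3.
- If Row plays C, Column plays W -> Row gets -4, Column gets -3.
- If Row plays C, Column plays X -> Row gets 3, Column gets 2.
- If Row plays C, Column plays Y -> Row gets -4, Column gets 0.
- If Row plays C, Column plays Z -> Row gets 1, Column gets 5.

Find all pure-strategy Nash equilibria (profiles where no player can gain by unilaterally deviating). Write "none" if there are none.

There is no pure-strategy Nash equilibrium.

(A, W): Column can switch to X (-5 → 5). Not NE.
(A, X): Row can switch to B (-5 → -3). Not NE.
(A, Y): Column can switch to X (3 → 5). Not NE.
(A, Z): Row can switch to B (-1 → 3). Not NE.
(B, W): Row can switch to A (-5 → -2). Not NE.
(B, X): Row can switch to C (-3 → 3). Not NE.
(The remaining 6 profiles each have a profitable deviation by the same check.)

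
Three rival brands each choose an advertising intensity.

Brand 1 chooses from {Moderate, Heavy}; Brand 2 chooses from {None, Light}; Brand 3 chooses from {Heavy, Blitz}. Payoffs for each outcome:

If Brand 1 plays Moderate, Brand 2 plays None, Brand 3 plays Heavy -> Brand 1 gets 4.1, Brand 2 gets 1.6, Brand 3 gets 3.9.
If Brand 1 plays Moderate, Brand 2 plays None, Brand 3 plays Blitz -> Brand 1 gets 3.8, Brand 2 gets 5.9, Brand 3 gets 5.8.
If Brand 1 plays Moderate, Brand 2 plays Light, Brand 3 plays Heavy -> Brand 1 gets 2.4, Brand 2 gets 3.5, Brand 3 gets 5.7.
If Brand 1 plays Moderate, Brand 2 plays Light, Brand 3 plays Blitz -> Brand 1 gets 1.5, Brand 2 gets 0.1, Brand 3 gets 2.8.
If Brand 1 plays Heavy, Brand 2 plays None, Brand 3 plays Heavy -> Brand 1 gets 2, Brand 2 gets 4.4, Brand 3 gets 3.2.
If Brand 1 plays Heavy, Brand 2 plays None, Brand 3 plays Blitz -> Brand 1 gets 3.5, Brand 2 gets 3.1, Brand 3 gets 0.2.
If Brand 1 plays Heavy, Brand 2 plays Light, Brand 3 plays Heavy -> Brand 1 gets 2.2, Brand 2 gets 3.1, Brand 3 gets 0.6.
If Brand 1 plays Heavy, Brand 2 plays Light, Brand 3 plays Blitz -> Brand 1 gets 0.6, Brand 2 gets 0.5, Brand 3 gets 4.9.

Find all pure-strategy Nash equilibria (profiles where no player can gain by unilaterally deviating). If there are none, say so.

(Moderate, None, Blitz), (Moderate, Light, Heavy)

For each strategy profile, look for a profitable unilateral deviation.
(Moderate, None, Heavy): Brand 2 can switch to Light (1.6 → 3.5). Not NE.
(Moderate, None, Blitz): Brand 1 gets 3.8, best alternative 3.5; Brand 2 gets 5.9, best alternative 0.1; Brand 3 gets 5.8, best alternative 3.9. No profitable deviation — NE.
(Moderate, Light, Heavy): Brand 1 gets 2.4, best alternative 2.2; Brand 2 gets 3.5, best alternative 1.6; Brand 3 gets 5.7, best alternative 2.8. No profitable deviation — NE.
(Moderate, Light, Blitz): Brand 2 can switch to None (0.1 → 5.9). Not NE.
(Heavy, None, Heavy): Brand 1 can switch to Moderate (2 → 4.1). Not NE.
(Heavy, None, Blitz): Brand 1 can switch to Moderate (3.5 → 3.8). Not NE.
(Heavy, Light, Heavy): Brand 1 can switch to Moderate (2.2 → 2.4). Not NE.
(Heavy, Light, Blitz): Brand 1 can switch to Moderate (0.6 → 1.5). Not NE.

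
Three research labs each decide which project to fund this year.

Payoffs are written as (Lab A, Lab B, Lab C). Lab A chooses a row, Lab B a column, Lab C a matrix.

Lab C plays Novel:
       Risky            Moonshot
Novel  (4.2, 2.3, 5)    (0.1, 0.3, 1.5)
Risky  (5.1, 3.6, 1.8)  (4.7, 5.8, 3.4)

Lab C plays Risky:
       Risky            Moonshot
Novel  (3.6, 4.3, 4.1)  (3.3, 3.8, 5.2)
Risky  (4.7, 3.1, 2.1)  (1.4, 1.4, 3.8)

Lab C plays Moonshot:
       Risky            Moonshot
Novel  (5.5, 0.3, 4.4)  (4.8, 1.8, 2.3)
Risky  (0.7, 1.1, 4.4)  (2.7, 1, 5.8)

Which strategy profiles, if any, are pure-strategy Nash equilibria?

Lab A against (Risky, Novel): payoffs 4.2, 5.1 → best response Risky.
Lab A against (Risky, Risky): payoffs 3.6, 4.7 → best response Risky.
Lab A against (Risky, Moonshot): payoffs 5.5, 0.7 → best response Novel.
Lab A against (Moonshot, Novel): payoffs 0.1, 4.7 → best response Risky.
Lab A against (Moonshot, Risky): payoffs 3.3, 1.4 → best response Novel.
Lab A against (Moonshot, Moonshot): payoffs 4.8, 2.7 → best response Novel.
Lab B against (Novel, Novel): payoffs 2.3, 0.3 → best response Risky.
Lab B against (Novel, Risky): payoffs 4.3, 3.8 → best response Risky.
Lab B against (Novel, Moonshot): payoffs 0.3, 1.8 → best response Moonshot.
Lab B against (Risky, Novel): payoffs 3.6, 5.8 → best response Moonshot.
Lab B against (Risky, Risky): payoffs 3.1, 1.4 → best response Risky.
Lab B against (Risky, Moonshot): payoffs 1.1, 1 → best response Risky.
Lab C against (Novel, Risky): payoffs 5, 4.1, 4.4 → best response Novel.
Lab C against (Novel, Moonshot): payoffs 1.5, 5.2, 2.3 → best response Risky.
Lab C against (Risky, Risky): payoffs 1.8, 2.1, 4.4 → best response Moonshot.
Lab C against (Risky, Moonshot): payoffs 3.4, 3.8, 5.8 → best response Moonshot.
No profile is a mutual best response for all players.

There is no pure-strategy Nash equilibrium.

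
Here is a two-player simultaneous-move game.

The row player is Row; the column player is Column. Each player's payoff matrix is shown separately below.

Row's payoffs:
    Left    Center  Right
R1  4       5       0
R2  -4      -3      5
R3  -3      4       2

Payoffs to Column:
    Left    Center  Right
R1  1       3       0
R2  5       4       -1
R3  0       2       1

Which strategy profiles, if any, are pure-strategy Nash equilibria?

The unique pure-strategy Nash equilibrium is (R1, Center).

(R1, Left): Column can switch to Center (1 → 3). Not NE.
(R1, Center): Row gets 5, best alternative 4; Column gets 3, best alternative 1. No profitable deviation — NE.
(R1, Right): Row can switch to R2 (0 → 5). Not NE.
(R2, Left): Row can switch to R1 (-4 → 4). Not NE.
(R2, Center): Row can switch to R1 (-3 → 5). Not NE.
(R2, Right): Column can switch to Left (-1 → 5). Not NE.
(R3, Left): Row can switch to R1 (-3 → 4). Not NE.
(The remaining 2 profiles each have a profitable deviation by the same check.)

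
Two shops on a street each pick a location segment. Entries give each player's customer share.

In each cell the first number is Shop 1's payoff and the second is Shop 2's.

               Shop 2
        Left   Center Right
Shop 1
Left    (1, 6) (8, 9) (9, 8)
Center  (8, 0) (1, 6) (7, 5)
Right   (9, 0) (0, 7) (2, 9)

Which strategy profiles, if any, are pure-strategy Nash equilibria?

The unique pure-strategy Nash equilibrium is (Left, Center).

(Left, Left): Shop 1 can switch to Center (1 → 8). Not NE.
(Left, Center): Shop 1 gets 8, best alternative 1; Shop 2 gets 9, best alternative 8. No profitable deviation — NE.
(Left, Right): Shop 2 can switch to Center (8 → 9). Not NE.
(Center, Left): Shop 1 can switch to Right (8 → 9). Not NE.
(Center, Center): Shop 1 can switch to Left (1 → 8). Not NE.
(Center, Right): Shop 1 can switch to Left (7 → 9). Not NE.
(Right, Left): Shop 2 can switch to Center (0 → 7). Not NE.
(Right, Center): Shop 1 can switch to Left (0 → 8). Not NE.
(Right, Right): Shop 1 can switch to Left (2 → 9). Not NE.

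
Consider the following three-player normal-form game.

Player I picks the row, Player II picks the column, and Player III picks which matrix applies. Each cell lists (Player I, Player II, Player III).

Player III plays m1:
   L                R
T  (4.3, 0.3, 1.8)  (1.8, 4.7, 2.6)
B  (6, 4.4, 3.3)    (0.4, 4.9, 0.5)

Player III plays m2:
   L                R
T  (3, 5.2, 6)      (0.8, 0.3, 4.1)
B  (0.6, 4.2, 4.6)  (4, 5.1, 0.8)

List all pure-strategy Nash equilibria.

(T, L, m1): Player I can switch to B (4.3 → 6). Not NE.
(T, L, m2): Player I gets 3, best alternative 0.6; Player II gets 5.2, best alternative 0.3; Player III gets 6, best alternative 1.8. No profitable deviation — NE.
(T, R, m1): Player III can switch to m2 (2.6 → 4.1). Not NE.
(T, R, m2): Player I can switch to B (0.8 → 4). Not NE.
(B, L, m1): Player II can switch to R (4.4 → 4.9). Not NE.
(B, L, m2): Player I can switch to T (0.6 → 3). Not NE.
(B, R, m1): Player I can switch to T (0.4 → 1.8). Not NE.
(B, R, m2): Player I gets 4, best alternative 0.8; Player II gets 5.1, best alternative 4.2; Player III gets 0.8, best alternative 0.5. No profitable deviation — NE.

The pure Nash equilibria are (T, L, m2); (B, R, m2).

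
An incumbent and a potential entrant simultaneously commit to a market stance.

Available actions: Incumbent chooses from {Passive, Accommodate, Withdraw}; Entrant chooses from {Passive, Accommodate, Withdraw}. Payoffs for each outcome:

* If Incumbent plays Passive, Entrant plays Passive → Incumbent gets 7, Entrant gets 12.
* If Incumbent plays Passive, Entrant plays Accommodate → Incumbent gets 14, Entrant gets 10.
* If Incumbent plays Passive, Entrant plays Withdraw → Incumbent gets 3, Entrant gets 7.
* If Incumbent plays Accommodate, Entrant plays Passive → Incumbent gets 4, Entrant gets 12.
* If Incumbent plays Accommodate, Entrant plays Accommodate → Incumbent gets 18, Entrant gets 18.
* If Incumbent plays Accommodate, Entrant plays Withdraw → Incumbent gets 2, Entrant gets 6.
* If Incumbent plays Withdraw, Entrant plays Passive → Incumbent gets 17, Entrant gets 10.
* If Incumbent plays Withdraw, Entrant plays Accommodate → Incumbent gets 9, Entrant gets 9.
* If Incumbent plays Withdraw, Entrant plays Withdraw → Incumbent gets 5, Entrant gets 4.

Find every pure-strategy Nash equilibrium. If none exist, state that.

For each strategy profile, look for a profitable unilateral deviation.
(Passive, Passive): Incumbent can switch to Withdraw (7 → 17). Not NE.
(Passive, Accommodate): Incumbent can switch to Accommodate (14 → 18). Not NE.
(Passive, Withdraw): Incumbent can switch to Withdraw (3 → 5). Not NE.
(Accommodate, Passive): Incumbent can switch to Passive (4 → 7). Not NE.
(Accommodate, Accommodate): Incumbent gets 18, best alternative 14; Entrant gets 18, best alternative 12. No profitable deviation — NE.
(Accommodate, Withdraw): Incumbent can switch to Passive (2 → 3). Not NE.
(Withdraw, Passive): Incumbent gets 17, best alternative 7; Entrant gets 10, best alternative 9. No profitable deviation — NE.
(Withdraw, Accommodate): Incumbent can switch to Passive (9 → 14). Not NE.
(Withdraw, Withdraw): Entrant can switch to Passive (4 → 10). Not NE.

The pure Nash equilibria are (Accommodate, Accommodate); (Withdraw, Passive).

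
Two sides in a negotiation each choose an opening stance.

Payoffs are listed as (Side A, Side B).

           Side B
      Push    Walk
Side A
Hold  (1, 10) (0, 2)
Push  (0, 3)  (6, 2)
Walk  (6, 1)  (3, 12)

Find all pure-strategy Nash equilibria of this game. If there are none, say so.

This game has no pure Nash equilibrium.

(Hold, Push): Side A can switch to Walk (1 → 6). Not NE.
(Hold, Walk): Side A can switch to Push (0 → 6). Not NE.
(Push, Push): Side A can switch to Hold (0 → 1). Not NE.
(Push, Walk): Side B can switch to Push (2 → 3). Not NE.
(Walk, Push): Side B can switch to Walk (1 → 12). Not NE.
(Walk, Walk): Side A can switch to Push (3 → 6). Not NE.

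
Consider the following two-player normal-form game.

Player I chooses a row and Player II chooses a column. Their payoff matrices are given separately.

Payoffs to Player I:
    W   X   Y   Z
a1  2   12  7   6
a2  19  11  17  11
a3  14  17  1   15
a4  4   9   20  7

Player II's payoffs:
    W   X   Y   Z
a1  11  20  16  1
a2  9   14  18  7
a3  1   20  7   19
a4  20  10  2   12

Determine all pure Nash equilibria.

For each strategy profile, look for a profitable unilateral deviation.
(a1, W): Player I can switch to a2 (2 → 19). Not NE.
(a1, X): Player I can switch to a3 (12 → 17). Not NE.
(a1, Y): Player I can switch to a2 (7 → 17). Not NE.
(a1, Z): Player I can switch to a2 (6 → 11). Not NE.
(a2, W): Player II can switch to X (9 → 14). Not NE.
(a2, X): Player I can switch to a1 (11 → 12). Not NE.
(a3, X): Player I gets 17, best alternative 12; Player II gets 20, best alternative 19. No profitable deviation — NE.
(The remaining 9 profiles each have a profitable deviation by the same check.)

The unique pure-strategy Nash equilibrium is (a3, X).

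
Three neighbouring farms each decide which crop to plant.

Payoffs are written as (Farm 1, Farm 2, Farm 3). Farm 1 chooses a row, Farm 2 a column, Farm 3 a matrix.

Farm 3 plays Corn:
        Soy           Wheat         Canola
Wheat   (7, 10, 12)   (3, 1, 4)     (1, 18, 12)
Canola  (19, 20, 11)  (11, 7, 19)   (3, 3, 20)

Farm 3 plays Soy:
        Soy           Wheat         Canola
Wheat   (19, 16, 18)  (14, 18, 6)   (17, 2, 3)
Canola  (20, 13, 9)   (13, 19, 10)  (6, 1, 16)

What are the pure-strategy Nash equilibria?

The pure Nash equilibria are (Wheat, Wheat, Soy); (Canola, Soy, Corn).

Farm 1 against (Soy, Corn): payoffs 7, 19 → best response Canola.
Farm 1 against (Soy, Soy): payoffs 19, 20 → best response Canola.
Farm 1 against (Wheat, Corn): payoffs 3, 11 → best response Canola.
Farm 1 against (Wheat, Soy): payoffs 14, 13 → best response Wheat.
Farm 1 against (Canola, Corn): payoffs 1, 3 → best response Canola.
Farm 1 against (Canola, Soy): payoffs 17, 6 → best response Wheat.
Farm 2 against (Wheat, Corn): payoffs 10, 1, 18 → best response Canola.
Farm 2 against (Wheat, Soy): payoffs 16, 18, 2 → best response Wheat.
Farm 2 against (Canola, Corn): payoffs 20, 7, 3 → best response Soy.
Farm 2 against (Canola, Soy): payoffs 13, 19, 1 → best response Wheat.
Farm 3 against (Wheat, Soy): payoffs 12, 18 → best response Soy.
Farm 3 against (Wheat, Wheat): payoffs 4, 6 → best response Soy.
Farm 3 against (Wheat, Canola): payoffs 12, 3 → best response Corn.
Farm 3 against (Canola, Soy): payoffs 11, 9 → best response Corn.
Farm 3 against (Canola, Wheat): payoffs 19, 10 → best response Corn.
Farm 3 against (Canola, Canola): payoffs 20, 16 → best response Corn.
Mutual best responses: (Wheat, Wheat, Soy); (Canola, Soy, Corn).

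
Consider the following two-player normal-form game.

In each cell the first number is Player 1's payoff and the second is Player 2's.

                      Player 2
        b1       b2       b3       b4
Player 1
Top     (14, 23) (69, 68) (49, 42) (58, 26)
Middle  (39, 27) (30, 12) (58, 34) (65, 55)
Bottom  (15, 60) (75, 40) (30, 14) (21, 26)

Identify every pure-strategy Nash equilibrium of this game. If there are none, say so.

The unique pure-strategy Nash equilibrium is (Middle, b4).

Mark each player's best response to every combination of opponents' strategies; a profile where every player is best-responding is a pure Nash equilibrium.
Player 1 against b1: payoffs 14, 39, 15 → best response Middle.
Player 1 against b2: payoffs 69, 30, 75 → best response Bottom.
Player 1 against b3: payoffs 49, 58, 30 → best response Middle.
Player 1 against b4: payoffs 58, 65, 21 → best response Middle.
Player 2 against Top: payoffs 23, 68, 42, 26 → best response b2.
Player 2 against Middle: payoffs 27, 12, 34, 55 → best response b4.
Player 2 against Bottom: payoffs 60, 40, 14, 26 → best response b1.
Mutual best responses: (Middle, b4).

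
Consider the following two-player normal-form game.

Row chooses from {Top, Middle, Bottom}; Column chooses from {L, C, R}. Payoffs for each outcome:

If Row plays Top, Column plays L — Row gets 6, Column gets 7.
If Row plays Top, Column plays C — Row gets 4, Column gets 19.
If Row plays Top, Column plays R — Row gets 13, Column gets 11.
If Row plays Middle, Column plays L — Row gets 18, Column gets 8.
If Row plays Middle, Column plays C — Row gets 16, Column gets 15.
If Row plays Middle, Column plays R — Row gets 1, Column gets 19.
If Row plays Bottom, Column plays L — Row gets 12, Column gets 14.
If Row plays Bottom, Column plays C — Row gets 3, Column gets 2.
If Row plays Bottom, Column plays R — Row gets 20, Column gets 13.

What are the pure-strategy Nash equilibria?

none

For each strategy profile, look for a profitable unilateral deviation.
(Top, L): Row can switch to Middle (6 → 18). Not NE.
(Top, C): Row can switch to Middle (4 → 16). Not NE.
(Top, R): Row can switch to Bottom (13 → 20). Not NE.
(Middle, L): Column can switch to C (8 → 15). Not NE.
(Middle, C): Column can switch to R (15 → 19). Not NE.
(Middle, R): Row can switch to Top (1 → 13). Not NE.
(The remaining 3 profiles each have a profitable deviation by the same check.)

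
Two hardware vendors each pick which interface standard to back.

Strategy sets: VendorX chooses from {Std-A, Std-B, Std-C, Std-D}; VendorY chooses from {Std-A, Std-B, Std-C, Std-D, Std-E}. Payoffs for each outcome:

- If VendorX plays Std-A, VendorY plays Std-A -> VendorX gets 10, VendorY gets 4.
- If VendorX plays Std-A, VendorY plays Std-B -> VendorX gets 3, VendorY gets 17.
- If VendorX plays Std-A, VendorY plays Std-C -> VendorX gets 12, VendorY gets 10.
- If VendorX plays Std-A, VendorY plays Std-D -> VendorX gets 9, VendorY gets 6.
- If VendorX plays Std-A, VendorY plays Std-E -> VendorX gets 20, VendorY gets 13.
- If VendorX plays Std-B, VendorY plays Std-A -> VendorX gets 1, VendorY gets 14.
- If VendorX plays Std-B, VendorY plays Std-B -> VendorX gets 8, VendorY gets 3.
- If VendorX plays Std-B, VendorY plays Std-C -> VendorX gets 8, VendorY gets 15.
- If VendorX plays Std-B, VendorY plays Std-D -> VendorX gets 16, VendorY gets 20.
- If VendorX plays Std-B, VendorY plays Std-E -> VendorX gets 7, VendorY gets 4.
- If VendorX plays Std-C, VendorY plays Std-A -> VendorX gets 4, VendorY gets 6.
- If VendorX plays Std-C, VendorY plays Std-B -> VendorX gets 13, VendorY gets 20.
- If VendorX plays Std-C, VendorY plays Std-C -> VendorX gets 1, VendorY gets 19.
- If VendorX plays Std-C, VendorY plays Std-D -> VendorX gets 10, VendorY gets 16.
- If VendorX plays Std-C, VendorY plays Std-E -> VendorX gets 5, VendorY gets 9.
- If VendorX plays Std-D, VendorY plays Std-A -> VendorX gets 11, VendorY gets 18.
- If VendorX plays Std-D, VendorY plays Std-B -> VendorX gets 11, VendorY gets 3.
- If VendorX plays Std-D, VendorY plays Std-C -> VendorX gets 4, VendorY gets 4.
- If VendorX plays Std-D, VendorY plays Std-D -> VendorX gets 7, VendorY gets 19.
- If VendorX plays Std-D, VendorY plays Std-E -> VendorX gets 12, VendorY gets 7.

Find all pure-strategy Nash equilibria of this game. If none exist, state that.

Mark each player's best response to every combination of opponents' strategies; a profile where every player is best-responding is a pure Nash equilibrium.
VendorX against Std-A: payoffs 10, 1, 4, 11 → best response Std-D.
VendorX against Std-B: payoffs 3, 8, 13, 11 → best response Std-C.
VendorX against Std-C: payoffs 12, 8, 1, 4 → best response Std-A.
VendorX against Std-D: payoffs 9, 16, 10, 7 → best response Std-B.
VendorX against Std-E: payoffs 20, 7, 5, 12 → best response Std-A.
VendorY against Std-A: payoffs 4, 17, 10, 6, 13 → best response Std-B.
VendorY against Std-B: payoffs 14, 3, 15, 20, 4 → best response Std-D.
VendorY against Std-C: payoffs 6, 20, 19, 16, 9 → best response Std-B.
VendorY against Std-D: payoffs 18, 3, 4, 19, 7 → best response Std-D.
Mutual best responses: (Std-B, Std-D); (Std-C, Std-B).

(Std-B, Std-D), (Std-C, Std-B)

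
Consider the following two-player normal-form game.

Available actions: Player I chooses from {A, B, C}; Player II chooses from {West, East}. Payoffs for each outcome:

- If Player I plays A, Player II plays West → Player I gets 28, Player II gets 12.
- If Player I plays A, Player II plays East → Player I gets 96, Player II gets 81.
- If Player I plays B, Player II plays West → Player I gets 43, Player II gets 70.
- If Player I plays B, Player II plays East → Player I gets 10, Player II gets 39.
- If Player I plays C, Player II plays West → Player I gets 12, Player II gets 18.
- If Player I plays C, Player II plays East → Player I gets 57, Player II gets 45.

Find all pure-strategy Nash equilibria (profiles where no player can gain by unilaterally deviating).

Player I against West: payoffs 28, 43, 12 → best response B.
Player I against East: payoffs 96, 10, 57 → best response A.
Player II against A: payoffs 12, 81 → best response East.
Player II against B: payoffs 70, 39 → best response West.
Player II against C: payoffs 18, 45 → best response East.
Mutual best responses: (A, East); (B, West).

The pure Nash equilibria are (A, East) and (B, West).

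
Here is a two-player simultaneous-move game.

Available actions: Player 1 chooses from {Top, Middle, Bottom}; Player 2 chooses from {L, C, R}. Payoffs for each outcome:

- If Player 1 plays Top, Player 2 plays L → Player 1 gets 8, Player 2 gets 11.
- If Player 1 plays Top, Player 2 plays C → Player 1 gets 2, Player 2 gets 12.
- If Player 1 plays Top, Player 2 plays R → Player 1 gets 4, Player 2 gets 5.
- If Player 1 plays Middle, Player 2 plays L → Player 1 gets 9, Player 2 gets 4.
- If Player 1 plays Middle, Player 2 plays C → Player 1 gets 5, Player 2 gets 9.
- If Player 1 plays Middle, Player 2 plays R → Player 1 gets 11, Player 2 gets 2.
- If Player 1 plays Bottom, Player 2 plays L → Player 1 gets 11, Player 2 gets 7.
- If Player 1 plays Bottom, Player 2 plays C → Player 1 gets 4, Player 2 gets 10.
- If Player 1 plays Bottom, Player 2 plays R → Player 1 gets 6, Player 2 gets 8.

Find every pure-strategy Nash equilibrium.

Check each profile: it is a Nash equilibrium iff no player can strictly gain by switching unilaterally.
(Top, L): Player 1 can switch to Middle (8 → 9). Not NE.
(Top, C): Player 1 can switch to Middle (2 → 5). Not NE.
(Top, R): Player 1 can switch to Middle (4 → 11). Not NE.
(Middle, L): Player 1 can switch to Bottom (9 → 11). Not NE.
(Middle, C): Player 1 gets 5, best alternative 4; Player 2 gets 9, best alternative 4. No profitable deviation — NE.
(Middle, R): Player 2 can switch to L (2 → 4). Not NE.
(Bottom, L): Player 2 can switch to C (7 → 10). Not NE.
(Bottom, C): Player 1 can switch to Middle (4 → 5). Not NE.
(Bottom, R): Player 1 can switch to Middle (6 → 11). Not NE.

(Middle, C)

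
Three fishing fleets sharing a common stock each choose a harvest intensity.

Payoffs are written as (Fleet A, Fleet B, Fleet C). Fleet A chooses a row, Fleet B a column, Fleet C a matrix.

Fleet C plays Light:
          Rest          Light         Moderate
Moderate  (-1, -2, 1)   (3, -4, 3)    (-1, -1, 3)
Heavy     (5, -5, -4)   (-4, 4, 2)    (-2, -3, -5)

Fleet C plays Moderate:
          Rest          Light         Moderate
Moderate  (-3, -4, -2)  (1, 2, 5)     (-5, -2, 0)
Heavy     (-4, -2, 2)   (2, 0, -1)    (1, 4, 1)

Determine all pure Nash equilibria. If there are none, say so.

The pure Nash equilibria are (Moderate, Moderate, Light) and (Heavy, Moderate, Moderate).

Fleet A against (Rest, Light): payoffs -1, 5 → best response Heavy.
Fleet A against (Rest, Moderate): payoffs -3, -4 → best response Moderate.
Fleet A against (Light, Light): payoffs 3, -4 → best response Moderate.
Fleet A against (Light, Moderate): payoffs 1, 2 → best response Heavy.
Fleet A against (Moderate, Light): payoffs -1, -2 → best response Moderate.
Fleet A against (Moderate, Moderate): payoffs -5, 1 → best response Heavy.
Fleet B against (Moderate, Light): payoffs -2, -4, -1 → best response Moderate.
Fleet B against (Moderate, Moderate): payoffs -4, 2, -2 → best response Light.
Fleet B against (Heavy, Light): payoffs -5, 4, -3 → best response Light.
Fleet B against (Heavy, Moderate): payoffs -2, 0, 4 → best response Moderate.
Fleet C against (Moderate, Rest): payoffs 1, -2 → best response Light.
Fleet C against (Moderate, Light): payoffs 3, 5 → best response Moderate.
Fleet C against (Moderate, Moderate): payoffs 3, 0 → best response Light.
Fleet C against (Heavy, Rest): payoffs -4, 2 → best response Moderate.
Fleet C against (Heavy, Light): payoffs 2, -1 → best response Light.
Fleet C against (Heavy, Moderate): payoffs -5, 1 → best response Moderate.
Mutual best responses: (Moderate, Moderate, Light); (Heavy, Moderate, Moderate).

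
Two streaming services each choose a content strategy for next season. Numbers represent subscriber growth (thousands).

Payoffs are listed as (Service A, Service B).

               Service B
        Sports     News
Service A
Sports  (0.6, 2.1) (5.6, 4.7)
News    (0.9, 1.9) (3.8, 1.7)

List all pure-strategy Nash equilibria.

Pure-strategy Nash equilibria: (Sports, News), (News, Sports)

Service A against Sports: payoffs 0.6, 0.9 → best response News.
Service A against News: payoffs 5.6, 3.8 → best response Sports.
Service B against Sports: payoffs 2.1, 4.7 → best response News.
Service B against News: payoffs 1.9, 1.7 → best response Sports.
Mutual best responses: (Sports, News); (News, Sports).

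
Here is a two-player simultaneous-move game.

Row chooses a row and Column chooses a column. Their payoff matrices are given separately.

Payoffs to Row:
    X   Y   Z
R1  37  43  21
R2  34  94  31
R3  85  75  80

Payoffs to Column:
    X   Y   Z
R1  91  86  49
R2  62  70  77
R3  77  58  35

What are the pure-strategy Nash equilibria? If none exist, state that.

Pure NE: (R3, X)

(R1, X): Row can switch to R3 (37 → 85). Not NE.
(R1, Y): Row can switch to R2 (43 → 94). Not NE.
(R1, Z): Row can switch to R2 (21 → 31). Not NE.
(R2, X): Row can switch to R1 (34 → 37). Not NE.
(R2, Y): Column can switch to Z (70 → 77). Not NE.
(R2, Z): Row can switch to R3 (31 → 80). Not NE.
(R3, X): Row gets 85, best alternative 37; Column gets 77, best alternative 58. No profitable deviation — NE.
(The remaining 2 profiles each have a profitable deviation by the same check.)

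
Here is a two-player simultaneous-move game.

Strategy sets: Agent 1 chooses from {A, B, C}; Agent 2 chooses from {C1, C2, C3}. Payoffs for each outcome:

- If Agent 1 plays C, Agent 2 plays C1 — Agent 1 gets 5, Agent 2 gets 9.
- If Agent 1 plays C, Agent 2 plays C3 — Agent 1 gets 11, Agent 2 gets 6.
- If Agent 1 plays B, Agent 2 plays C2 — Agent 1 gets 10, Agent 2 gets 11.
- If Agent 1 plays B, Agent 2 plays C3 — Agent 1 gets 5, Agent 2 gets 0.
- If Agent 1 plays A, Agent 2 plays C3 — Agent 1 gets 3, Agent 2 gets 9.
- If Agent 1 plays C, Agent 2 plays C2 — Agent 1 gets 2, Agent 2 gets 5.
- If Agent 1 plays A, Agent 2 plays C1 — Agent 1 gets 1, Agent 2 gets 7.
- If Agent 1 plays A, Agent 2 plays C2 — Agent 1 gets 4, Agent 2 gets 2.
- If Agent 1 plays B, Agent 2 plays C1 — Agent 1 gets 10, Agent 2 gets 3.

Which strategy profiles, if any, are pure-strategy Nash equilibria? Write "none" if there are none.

Check each profile: it is a Nash equilibrium iff no player can strictly gain by switching unilaterally.
(A, C1): Agent 1 can switch to B (1 → 10). Not NE.
(A, C2): Agent 1 can switch to B (4 → 10). Not NE.
(A, C3): Agent 1 can switch to B (3 → 5). Not NE.
(B, C1): Agent 2 can switch to C2 (3 → 11). Not NE.
(B, C2): Agent 1 gets 10, best alternative 4; Agent 2 gets 11, best alternative 3. No profitable deviation — NE.
(B, C3): Agent 1 can switch to C (5 → 11). Not NE.
(C, C1): Agent 1 can switch to B (5 → 10). Not NE.
(The remaining 2 profiles each have a profitable deviation by the same check.)

(B, C2)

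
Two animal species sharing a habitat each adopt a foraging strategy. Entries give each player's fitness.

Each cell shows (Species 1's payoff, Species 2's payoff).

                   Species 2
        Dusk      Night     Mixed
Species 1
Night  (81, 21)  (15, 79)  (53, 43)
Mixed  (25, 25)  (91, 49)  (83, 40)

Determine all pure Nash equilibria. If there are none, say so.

Check each profile: it is a Nash equilibrium iff no player can strictly gain by switching unilaterally.
(Night, Dusk): Species 2 can switch to Night (21 → 79). Not NE.
(Night, Night): Species 1 can switch to Mixed (15 → 91). Not NE.
(Night, Mixed): Species 1 can switch to Mixed (53 → 83). Not NE.
(Mixed, Dusk): Species 1 can switch to Night (25 → 81). Not NE.
(Mixed, Night): Species 1 gets 91, best alternative 15; Species 2 gets 49, best alternative 40. No profitable deviation — NE.
(Mixed, Mixed): Species 2 can switch to Night (40 → 49). Not NE.

The unique pure-strategy Nash equilibrium is (Mixed, Night).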